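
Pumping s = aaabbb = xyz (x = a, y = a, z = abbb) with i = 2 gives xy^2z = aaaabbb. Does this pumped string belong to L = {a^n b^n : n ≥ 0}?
No

xy²z = a · aa · abbb = aaaabbb.
aaaabbb has 4 a's and 3 b's; 4 ≠ 3, so it is not in L.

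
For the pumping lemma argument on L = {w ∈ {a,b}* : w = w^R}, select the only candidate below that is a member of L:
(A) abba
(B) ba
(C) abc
(A) abba

The pumping lemma is applied to a string s that lies in L, so first check membership of each option:
- (A) abba reversed is abba, the same string, so it is a palindrome and is in L ✓
- (B) ba reversed is ab ≠ ba, so it is not a palindrome and is not in L ✗
- (C) abc reversed is cba ≠ abc, so it is not a palindrome and is not in L ✗

Only (A) abba is in L, so it is the only candidate that could play the role of s.
(In a complete proof one picks s in terms of the pumping length p so that |s| ≥ p is guaranteed; a fixed string like abba illustrates the shape of such an s.)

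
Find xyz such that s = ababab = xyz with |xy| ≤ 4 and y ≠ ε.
x = 'a', y = 'b', z = 'abab'

For s = ababab and p = 4, one valid decomposition is:
- x = 'a' (length 1)
- y = 'b' (length 1)
- z = 'abab' (length 4)

Verification:
- xyz = 'a' + 'b' + 'abab' = ababab ✓
- |xy| = 2 ≤ 4 ✓
- |y| = 1 > 0 ✓

All pumping lemma constraints are satisfied.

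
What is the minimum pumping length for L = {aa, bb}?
p = 3

For a finite language L, the pumping lemma holds vacuously if p > max|s| for s ∈ L.

The longest string in L = {aa, bb} has length 2.
If p = 3, then no string s ∈ L has |s| ≥ p, so the condition is vacuously true.

The minimum pumping length is p = 3.

Why no smaller p works: for any p ≤ 2, the longest string s ∈ L has |s| = 2 ≥ p, so it would
have to be pumpable; but pumping up (i = 2, 3, ...) produces ever longer strings, which cannot all lie in the
finite language L. So the pumping property fails for every p ≤ 2.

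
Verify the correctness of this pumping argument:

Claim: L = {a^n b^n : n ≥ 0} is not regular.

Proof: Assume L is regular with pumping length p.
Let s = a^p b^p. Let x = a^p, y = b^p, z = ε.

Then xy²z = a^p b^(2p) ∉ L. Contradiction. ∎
The proof is INCORRECT.

Error: The decomposition violates |xy| ≤ p.
With x = a^p and y = b^p, we have |xy| = 2p > p.
The pumping lemma requires |xy| ≤ p, so y must be within the first p characters.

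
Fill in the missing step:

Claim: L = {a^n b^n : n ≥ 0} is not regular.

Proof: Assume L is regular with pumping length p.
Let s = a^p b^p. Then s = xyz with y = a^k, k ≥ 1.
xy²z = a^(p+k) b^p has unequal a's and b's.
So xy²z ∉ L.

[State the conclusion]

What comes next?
This contradicts the pumping lemma for regular languages,
which guarantees xy^i z ∈ L for all i ≥ 0.

Since our assumption that L is regular leads to a contradiction,
we conclude that L = {a^n b^n : n ≥ 0} is NOT regular. ∎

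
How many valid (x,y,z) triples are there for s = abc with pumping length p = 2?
3

For s = 'abc' with pumping length p = 2:

Constraints: |xy| ≤ 2, |y| > 0

Valid decompositions (|xy| ≤ p, |y| ≥ 1):
  • x='', y='a', z='bc'
  • x='a', y='b', z='c'
  • x='', y='ab', z='c'

Total count: 3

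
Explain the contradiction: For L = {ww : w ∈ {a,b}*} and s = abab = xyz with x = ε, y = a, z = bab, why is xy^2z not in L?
xy²z = aabab ∉ L

Pumping with i = 2 replaces y = a by y² = aa:
- Original: s = xyz = abab; abab splits into halves ab · ab, which are equal, so it is in L (w = ab)
- Pumped: xy²z = ε · aa · bab = aabab
- aabab has odd length 5, so it cannot be written as ww and is not in L

The pumping lemma would require xy²z ∈ L, so this decomposition yields a contradiction.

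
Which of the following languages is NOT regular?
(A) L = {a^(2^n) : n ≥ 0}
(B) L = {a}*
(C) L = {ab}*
(A) {a^(2^n) : n ≥ 0}

(A) L = {a^(2^n) : n ≥ 0} is NOT regular.

The pumping lemma can be used to prove this:
After pumping, length is no longer a power of 2

The other languages are regular because they can be recognized by finite automata.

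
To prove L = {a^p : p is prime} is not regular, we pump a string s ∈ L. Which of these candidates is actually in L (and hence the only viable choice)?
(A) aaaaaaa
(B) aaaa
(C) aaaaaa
(A) aaaaaaa

The pumping lemma is applied to a string s that lies in L, so first check membership of each option:
- (A) aaaaaaa has length 7, which is prime, so it is in L ✓
- (B) aaaa has length 4 = 2 × 2, which is not prime, so it is not in L ✗
- (C) aaaaaa has length 6 = 2 × 3, which is not prime, so it is not in L ✗

Only (A) aaaaaaa is in L, so it is the only candidate that could play the role of s.
(In a complete proof one picks s in terms of the pumping length p so that |s| ≥ p is guaranteed; a fixed string like aaaaaaa illustrates the shape of such an s.)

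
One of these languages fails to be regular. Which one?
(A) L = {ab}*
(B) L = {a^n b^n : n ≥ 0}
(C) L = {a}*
(B) {a^n b^n : n ≥ 0}

(B) L = {a^n b^n : n ≥ 0} is NOT regular.

The pumping lemma can be used to prove this:
After pumping, the number of a's and b's become unequal

The other languages are regular because they can be recognized by finite automata.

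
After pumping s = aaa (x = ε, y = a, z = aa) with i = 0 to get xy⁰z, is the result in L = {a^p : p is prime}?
Yes

xy⁰z = ε · ε · aa = aa.
aa has length 2, which is prime, so it is in L.
(A single pumped string landing in L is not a contradiction by itself; a non-regularity proof needs some i for which xy^i z ∉ L, for every admissible decomposition.)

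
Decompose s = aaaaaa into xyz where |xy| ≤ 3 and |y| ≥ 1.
x = 'aa', y = 'a', z = 'aaa'

For s = aaaaaa and p = 3, one valid decomposition is:
- x = 'aa' (length 2)
- y = 'a' (length 1)
- z = 'aaa' (length 3)

Verification:
- xyz = 'aa' + 'a' + 'aaa' = aaaaaa ✓
- |xy| = 3 ≤ 3 ✓
- |y| = 1 > 0 ✓

All pumping lemma constraints are satisfied.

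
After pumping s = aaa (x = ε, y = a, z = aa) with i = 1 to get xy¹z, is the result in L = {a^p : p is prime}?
Yes

xy¹z = ε · a · aa = aaa.
aaa has length 3, which is prime, so it is in L.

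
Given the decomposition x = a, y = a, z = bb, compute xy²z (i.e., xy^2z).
aaabb

Given x = 'a', y = 'a', z = 'bb' and i = 2:

xy^2z = x + y·y·...·y (2 times) + z
       = 'a' + 'a'^2 + 'bb'
       = 'a' + 'aa' + 'bb'
       = 'aaabb'

The pumped string is 'aaabb' with length 5.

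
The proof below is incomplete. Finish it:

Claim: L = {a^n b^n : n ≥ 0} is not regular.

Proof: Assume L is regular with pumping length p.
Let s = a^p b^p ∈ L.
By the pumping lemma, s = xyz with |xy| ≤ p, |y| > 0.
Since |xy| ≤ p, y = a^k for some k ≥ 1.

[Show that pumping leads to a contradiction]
Consider xy²z = a^(p+k) b^p.

Since k ≥ 1, we have p + k > p.
So xy²z has more a's than b's: (p+k) a's vs p b's.
This means xy²z ∉ L because a^n b^n requires equal counts.

This contradicts the pumping lemma which states xy²z ∈ L.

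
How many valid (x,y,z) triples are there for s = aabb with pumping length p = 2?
3

For s = 'aabb' with pumping length p = 2:

Constraints: |xy| ≤ 2, |y| > 0

Valid decompositions (|xy| ≤ p, |y| ≥ 1):
  • x='', y='a', z='abb'
  • x='a', y='a', z='bb'
  • x='', y='aa', z='bb'

Total count: 3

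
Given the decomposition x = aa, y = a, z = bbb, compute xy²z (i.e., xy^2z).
aaaabbb

Given x = 'aa', y = 'a', z = 'bbb' and i = 2:

xy^2z = x + y·y·...·y (2 times) + z
       = 'aa' + 'a'^2 + 'bbb'
       = 'aa' + 'aa' + 'bbb'
       = 'aaaabbb'

The pumped string is 'aaaabbb' with length 7.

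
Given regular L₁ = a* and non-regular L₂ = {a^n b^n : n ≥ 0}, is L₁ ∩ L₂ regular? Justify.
Yes — L₁ ∩ L₂ is regular.

A string of a* contains no b's, and the only string of {a^n b^n} with no b's is ε (n = 0). So L₁ ∩ L₂ = {ε}, a finite language, which is regular.

Note that the bare facts "L₁ regular, L₂ non-regular" do not settle the question by themselves: the closure of regular languages under ∪, ∩, complement and difference applies only when BOTH operands are regular. With a non-regular operand the result can come out regular or non-regular depending on the specific languages, so one has to work out L₁ ∩ L₂ for this particular pair, as above.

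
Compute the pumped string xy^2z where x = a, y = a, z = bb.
aaabb

Given x = 'a', y = 'a', z = 'bb' and i = 2:

xy^2z = x + y·y·...·y (2 times) + z
       = 'a' + 'a'^2 + 'bb'
       = 'a' + 'aa' + 'bb'
       = 'aaabb'

The pumped string is 'aaabb' with length 5.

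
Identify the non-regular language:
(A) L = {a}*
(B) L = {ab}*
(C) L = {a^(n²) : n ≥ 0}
(C) {a^(n²) : n ≥ 0}

(C) L = {a^(n²) : n ≥ 0} is NOT regular.

The pumping lemma can be used to prove this:
After pumping, length is no longer a perfect square

The other languages are regular because they can be recognized by finite automata.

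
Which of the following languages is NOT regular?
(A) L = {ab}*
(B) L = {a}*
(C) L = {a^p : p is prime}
(C) {a^p : p is prime}

(C) L = {a^p : p is prime} is NOT regular.

The pumping lemma can be used to prove this:
After pumping, the length becomes composite

The other languages are regular because they can be recognized by finite automata.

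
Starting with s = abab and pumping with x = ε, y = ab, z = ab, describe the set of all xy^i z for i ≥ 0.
{xy^i z : i ≥ 0} = {(ab)^(i+1) : i ≥ 0} = {ab, abab, ababab, ...}

With x = ε, y = ab, z = ab: Pumping 'ab' gives strings of alternating a's and b's.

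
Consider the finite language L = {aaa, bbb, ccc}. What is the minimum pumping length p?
p = 4

For a finite language L, the pumping lemma holds vacuously if p > max|s| for s ∈ L.

The longest string in L = {aaa, bbb, ccc} has length 3.
If p = 4, then no string s ∈ L has |s| ≥ p, so the condition is vacuously true.

The minimum pumping length is p = 4.

Why no smaller p works: for any p ≤ 3, the longest string s ∈ L has |s| = 3 ≥ p, so it would
have to be pumpable; but pumping up (i = 2, 3, ...) produces ever longer strings, which cannot all lie in the
finite language L. So the pumping property fails for every p ≤ 3.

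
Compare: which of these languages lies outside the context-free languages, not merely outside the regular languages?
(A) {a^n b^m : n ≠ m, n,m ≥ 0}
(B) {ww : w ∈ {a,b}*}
(B) {ww : w ∈ {a,b}*}

(B) {ww : w ∈ {a,b}*} requires the CFL pumping lemma.

- {a^n b^m : n ≠ m, n,m ≥ 0} is context-free (but not regular)
  • Can be shown non-regular with the regular pumping lemma
  • After pumping a's, we can make n = m

- {ww : w ∈ {a,b}*} is NOT context-free
  • Requires the CFL pumping lemma to prove
  • Cannot verify equality of two arbitrary substrings

The CFL pumping lemma is "stronger" in that it can prove non-membership
in the larger class of context-free languages.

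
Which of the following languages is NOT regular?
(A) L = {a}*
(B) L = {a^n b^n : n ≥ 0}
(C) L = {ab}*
(B) {a^n b^n : n ≥ 0}

(B) L = {a^n b^n : n ≥ 0} is NOT regular.

The pumping lemma can be used to prove this:
After pumping, the number of a's and b's become unequal

The other languages are regular because they can be recognized by finite automata.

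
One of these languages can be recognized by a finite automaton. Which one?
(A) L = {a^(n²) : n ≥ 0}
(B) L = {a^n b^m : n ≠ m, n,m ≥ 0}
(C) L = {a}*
(C) {a}*

(C) L = {a}* is regular.

This can be recognized by a finite automaton (DFA/NFA).
Regular expressions like {a}* define regular languages.

The other choices are not regular:
- {a^n b^m : n ≠ m, n,m ≥ 0}: After pumping a's, we can make n = m
- {a^(n²) : n ≥ 0}: After pumping, length is no longer a perfect square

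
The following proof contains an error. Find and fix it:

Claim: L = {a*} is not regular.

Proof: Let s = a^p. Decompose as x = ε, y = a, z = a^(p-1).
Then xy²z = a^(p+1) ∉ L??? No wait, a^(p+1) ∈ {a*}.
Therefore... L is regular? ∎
Error: The proof attempts to show a*  is not regular, but a* IS regular!

Correction: a* is a regular language (recognized by a simple DFA with one accepting state and self-loop on 'a'). The pumping lemma can only prove non-regularity, not regularity. For regular languages, pumping always works.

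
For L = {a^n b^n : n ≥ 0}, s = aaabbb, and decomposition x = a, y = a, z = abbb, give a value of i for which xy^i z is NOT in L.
i = 2

xy²z = a · aa · abbb = aaaabbb; aaaabbb has 4 a's and 3 b's; 4 ≠ 3, so it is not in L.
(Other choices also work, e.g. i = 0, 3; only i = 1 is guaranteed to stay in L since xy¹z = s.)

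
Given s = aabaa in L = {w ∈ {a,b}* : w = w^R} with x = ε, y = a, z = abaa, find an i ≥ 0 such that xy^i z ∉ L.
i = 0

xy⁰z = ε · ε · abaa = abaa; abaa reversed is aaba ≠ abaa, so it is not a palindrome and is not in L.
(Other choices also work, e.g. i = 2, 3; only i = 1 is guaranteed to stay in L since xy¹z = s.)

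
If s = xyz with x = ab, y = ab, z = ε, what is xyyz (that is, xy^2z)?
ababab

Given x = 'ab', y = 'ab', z = '' and i = 2:

xy^2z = x + y·y·...·y (2 times) + z
       = 'ab' + 'ab'^2 + ''
       = 'ab' + 'abab' + ''
       = 'ababab'

The pumped string is 'ababab' with length 6.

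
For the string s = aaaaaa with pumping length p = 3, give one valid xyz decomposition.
x = '', y = 'a', z = 'aaaaa'

For s = aaaaaa and p = 3, one valid decomposition is:
- x = '' (length 0)
- y = 'a' (length 1)
- z = 'aaaaa' (length 5)

Verification:
- xyz = '' + 'a' + 'aaaaa' = aaaaaa ✓
- |xy| = 1 ≤ 3 ✓
- |y| = 1 > 0 ✓

All pumping lemma constraints are satisfied.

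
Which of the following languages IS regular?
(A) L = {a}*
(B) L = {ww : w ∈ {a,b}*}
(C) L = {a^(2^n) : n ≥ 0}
(A) {a}*

(A) L = {a}* is regular.

This can be recognized by a finite automaton (DFA/NFA).
Regular expressions like {a}* define regular languages.

The other choices are not regular:
- {ww : w ∈ {a,b}*}: After pumping, the two halves no longer match
- {a^(2^n) : n ≥ 0}: After pumping, length is no longer a power of 2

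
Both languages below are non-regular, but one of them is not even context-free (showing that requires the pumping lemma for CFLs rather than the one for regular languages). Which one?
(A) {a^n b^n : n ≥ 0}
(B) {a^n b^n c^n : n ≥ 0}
(B) {a^n b^n c^n : n ≥ 0}

(B) {a^n b^n c^n : n ≥ 0} requires the CFL pumping lemma.

- {a^n b^n : n ≥ 0} is context-free (but not regular)
  • Can be shown non-regular with the regular pumping lemma
  • After pumping, the number of a's and b's become unequal

- {a^n b^n c^n : n ≥ 0} is NOT context-free
  • Requires the CFL pumping lemma to prove
  • Cannot maintain three equal counts simultaneously

The CFL pumping lemma is "stronger" in that it can prove non-membership
in the larger class of context-free languages.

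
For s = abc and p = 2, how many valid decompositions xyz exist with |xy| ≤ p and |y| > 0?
3

For s = 'abc' with pumping length p = 2:

Constraints: |xy| ≤ 2, |y| > 0

Valid decompositions (|xy| ≤ p, |y| ≥ 1):
  • x='', y='a', z='bc'
  • x='a', y='b', z='c'
  • x='', y='ab', z='c'

Total count: 3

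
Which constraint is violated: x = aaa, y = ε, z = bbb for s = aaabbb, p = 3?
Violated: |y| > 0

The decomposition x = aaa, y = ε, z = bbb for s = aaabbb with p = 3
violates the constraint: |y| > 0

|y| = 0, but the pumping lemma requires |y| > 0 (y must be non-empty).

Pumping lemma constraints:
1. xyz = s (decomposition is valid)
2. |xy| ≤ p
3. |y| > 0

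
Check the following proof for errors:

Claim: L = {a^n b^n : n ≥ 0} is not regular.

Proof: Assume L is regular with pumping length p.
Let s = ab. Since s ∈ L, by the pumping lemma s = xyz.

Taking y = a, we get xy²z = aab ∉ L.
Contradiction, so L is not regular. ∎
The proof is INCORRECT.

Error: The string s = ab may be shorter than p.
The pumping lemma only applies to strings with |s| ≥ p, and p is not under our control.
We must choose s in terms of p, e.g. s = a^p b^p, to ensure |s| ≥ p.
(The proof also fixes one particular y; a valid argument must handle every decomposition with |xy| ≤ p and |y| ≥ 1 — for s = a^p b^p this forces y = a^k, and then xy²z = a^(p+k) b^p ∉ L.)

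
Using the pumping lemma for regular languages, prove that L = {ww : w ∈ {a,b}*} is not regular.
Assume for contradiction that L is regular, and let p ≥ 1 be the pumping length given by the pumping lemma.
Choose s = a^p b a^p b. Then s ∈ L (take w = a^p b) and |s| = 2p + 2 ≥ p.
By the pumping lemma, s = xyz for some x, y, z with |xy| ≤ p, |y| ≥ 1, and xy^i z ∈ L for every i ≥ 0.
Since |xy| ≤ p and the first p symbols of s are all a's, y = a^k for some k with 1 ≤ k ≤ p.

Take i = 2: t = xy²z = a^(p + k) b a^p b.
Suppose t = uu for some string u. The string t contains exactly two b's and ends in b, so u contains exactly one b and ends in b; hence u = a^j b for some j, and uu = a^j b a^j b. Comparing with t = a^(p + k) b a^p b forces j = p + k (first block) and j = p (second block), which is impossible since k ≥ 1. So t ∉ L.

This contradicts the pumping lemma, which requires xy^i z ∈ L for all i ≥ 0.
Hence L = {ww : w ∈ {a,b}*} is not regular. ∎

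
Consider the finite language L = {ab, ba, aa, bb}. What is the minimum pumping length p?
p = 3

For a finite language L, the pumping lemma holds vacuously if p > max|s| for s ∈ L.

The longest string in L = {ab, ba, aa, bb} has length 2.
If p = 3, then no string s ∈ L has |s| ≥ p, so the condition is vacuously true.

The minimum pumping length is p = 3.

Why no smaller p works: for any p ≤ 2, the longest string s ∈ L has |s| = 2 ≥ p, so it would
have to be pumpable; but pumping up (i = 2, 3, ...) produces ever longer strings, which cannot all lie in the
finite language L. So the pumping property fails for every p ≤ 2.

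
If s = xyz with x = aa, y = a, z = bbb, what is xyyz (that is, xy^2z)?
aaaabbb

Given x = 'aa', y = 'a', z = 'bbb' and i = 2:

xy^2z = x + y·y·...·y (2 times) + z
       = 'aa' + 'a'^2 + 'bbb'
       = 'aa' + 'aa' + 'bbb'
       = 'aaaabbb'

The pumped string is 'aaaabbb' with length 7.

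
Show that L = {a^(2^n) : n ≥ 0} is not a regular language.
Assume for contradiction that L is regular, and let p ≥ 1 be the pumping length given by the pumping lemma.
Choose s = a^(2^p). Then s ∈ L and |s| = 2^p ≥ p.
By the pumping lemma, s = xyz for some x, y, z with |xy| ≤ p, |y| ≥ 1, and xy^i z ∈ L for every i ≥ 0.
Here y = a^k for some k with 1 ≤ k ≤ |xy| ≤ p, and p < 2^p.

Take i = 2: |xy²z| = 2^p + k.
Now 2^p < 2^p + k ≤ 2^p + p < 2^p + 2^p = 2^(p+1).
So |xy²z| lies strictly between the consecutive powers of two 2^p and 2^(p+1), hence is not a power of 2, and xy²z ∉ L.

This contradicts the pumping lemma, which requires xy^i z ∈ L for all i ≥ 0.
Hence L = {a^(2^n) : n ≥ 0} is not regular. ∎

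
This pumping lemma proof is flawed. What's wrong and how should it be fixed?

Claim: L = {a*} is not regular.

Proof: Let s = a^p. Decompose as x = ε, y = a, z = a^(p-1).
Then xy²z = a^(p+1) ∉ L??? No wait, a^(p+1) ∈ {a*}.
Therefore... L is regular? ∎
Error: The proof attempts to show a*  is not regular, but a* IS regular!

Correction: a* is a regular language (recognized by a simple DFA with one accepting state and self-loop on 'a'). The pumping lemma can only prove non-regularity, not regularity. For regular languages, pumping always works.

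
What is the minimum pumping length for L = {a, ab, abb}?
p = 4

For a finite language L, the pumping lemma holds vacuously if p > max|s| for s ∈ L.

The longest string in L = {a, ab, abb} has length 3.
If p = 4, then no string s ∈ L has |s| ≥ p, so the condition is vacuously true.

The minimum pumping length is p = 4.

Why no smaller p works: for any p ≤ 3, the longest string s ∈ L has |s| = 3 ≥ p, so it would
have to be pumpable; but pumping up (i = 2, 3, ...) produces ever longer strings, which cannot all lie in the
finite language L. So the pumping property fails for every p ≤ 3.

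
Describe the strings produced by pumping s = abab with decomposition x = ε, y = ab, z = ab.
{xy^i z : i ≥ 0} = {(ab)^(i+1) : i ≥ 0} = {ab, abab, ababab, ...}

With x = ε, y = ab, z = ab: Pumping 'ab' gives strings of alternating a's and b's.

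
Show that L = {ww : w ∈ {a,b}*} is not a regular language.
Assume for contradiction that L is regular, and let p ≥ 1 be the pumping length given by the pumping lemma.
Choose s = a^p b a^p b. Then s ∈ L (take w = a^p b) and |s| = 2p + 2 ≥ p.
By the pumping lemma, s = xyz for some x, y, z with |xy| ≤ p, |y| ≥ 1, and xy^i z ∈ L for every i ≥ 0.
Since |xy| ≤ p and the first p symbols of s are all a's, y = a^k for some k with 1 ≤ k ≤ p.

Take i = 2: t = xy²z = a^(p + k) b a^p b.
Suppose t = uu for some string u. The string t contains exactly two b's and ends in b, so u contains exactly one b and ends in b; hence u = a^j b for some j, and uu = a^j b a^j b. Comparing with t = a^(p + k) b a^p b forces j = p + k (first block) and j = p (second block), which is impossible since k ≥ 1. So t ∉ L.

This contradicts the pumping lemma, which requires xy^i z ∈ L for all i ≥ 0.
Hence L = {ww : w ∈ {a,b}*} is not regular. ∎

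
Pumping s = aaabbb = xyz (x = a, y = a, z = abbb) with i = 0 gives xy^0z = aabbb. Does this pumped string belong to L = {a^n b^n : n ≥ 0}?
No

xy⁰z = a · ε · abbb = aabbb.
aabbb has 2 a's and 3 b's; 2 ≠ 3, so it is not in L.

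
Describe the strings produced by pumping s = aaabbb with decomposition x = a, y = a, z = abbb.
{xy^i z : i ≥ 0} = {a^(2+i) b^3 : i ≥ 0} = {aabbb, aaabbb, aaaabbb, ...}

With x = a, y = a, z = abbb: Starting with aaabbb and pumping the second 'a', we get strings with 2+i a's followed by 3 b's for i = 0, 1, 2, ...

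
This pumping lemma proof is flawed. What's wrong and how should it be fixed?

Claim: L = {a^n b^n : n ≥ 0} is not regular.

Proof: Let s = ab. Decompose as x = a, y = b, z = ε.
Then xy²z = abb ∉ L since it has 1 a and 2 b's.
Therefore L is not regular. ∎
Error: The string s = ab might be shorter than the pumping length p.

Correction: Choose s = a^p b^p to ensure |s| ≥ p. Also, the decomposition is wrong: with |xy| ≤ p, y cannot include b's when s starts with p a's.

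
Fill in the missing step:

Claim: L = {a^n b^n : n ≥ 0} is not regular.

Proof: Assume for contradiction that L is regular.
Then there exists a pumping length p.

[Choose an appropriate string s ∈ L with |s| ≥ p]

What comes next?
s = a^p b^p

This string is in L (has equal a's and b's) and has length 2p ≥ p.
Any decomposition xyz with |xy| ≤ p means y consists only of a's,
so pumping will unbalance the counts.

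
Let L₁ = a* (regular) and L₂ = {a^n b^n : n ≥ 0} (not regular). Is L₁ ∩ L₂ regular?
Yes — L₁ ∩ L₂ is regular.

A string of a* contains no b's, and the only string of {a^n b^n} with no b's is ε (n = 0). So L₁ ∩ L₂ = {ε}, a finite language, which is regular.

Note that the bare facts "L₁ regular, L₂ non-regular" do not settle the question by themselves: the closure of regular languages under ∪, ∩, complement and difference applies only when BOTH operands are regular. With a non-regular operand the result can come out regular or non-regular depending on the specific languages, so one has to work out L₁ ∩ L₂ for this particular pair, as above.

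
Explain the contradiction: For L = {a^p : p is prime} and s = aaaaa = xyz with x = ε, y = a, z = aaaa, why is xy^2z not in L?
xy²z = aaaaaa ∉ L

Pumping with i = 2 replaces y = a by y² = aa:
- Original: s = xyz = aaaaa; aaaaa has length 5, which is prime, so it is in L
- Pumped: xy²z = ε · aa · aaaa = aaaaaa
- aaaaaa has length 6 = 2 × 3, which is not prime, so it is not in L

The pumping lemma would require xy²z ∈ L, so this decomposition yields a contradiction.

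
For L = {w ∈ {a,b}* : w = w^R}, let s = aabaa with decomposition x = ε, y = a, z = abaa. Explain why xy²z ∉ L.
xy²z = aaabaa ∉ L

Pumping with i = 2 replaces y = a by y² = aa:
- Original: s = xyz = aabaa; aabaa reversed is aabaa, the same string, so it is a palindrome and is in L
- Pumped: xy²z = ε · aa · abaa = aaabaa
- aaabaa reversed is aabaaa ≠ aaabaa, so it is not a palindrome and is not in L

The pumping lemma would require xy²z ∈ L, so this decomposition yields a contradiction.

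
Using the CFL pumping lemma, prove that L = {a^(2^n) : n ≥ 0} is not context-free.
Assume for contradiction that L is context-free, and let p ≥ 1 be the pumping length given by the pumping lemma for CFLs.
Choose s = a^(2^p). Then s ∈ L and |s| = 2^p ≥ p.
By the CFL pumping lemma, s = uvxyz for some u, v, x, y, z with |vxy| ≤ p, |vy| ≥ 1, and uv^i xy^i z ∈ L for every i ≥ 0.
All symbols are a's, so only lengths matter: let k = |vy|, with 1 ≤ k ≤ |vxy| ≤ p < 2^p.

Take i = 2: |uv²xy²z| = 2^p + k, and 2^p < 2^p + k < 2^p + 2^p = 2^(p+1).
So the length lies strictly between consecutive powers of two and is not a power of 2; uv²xy²z ∉ L.

This contradicts the CFL pumping lemma, which requires uv^i xy^i z ∈ L for all i ≥ 0.
Hence L = {a^(2^n) : n ≥ 0} is not context-free. ∎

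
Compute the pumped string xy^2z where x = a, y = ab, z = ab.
aababab

Given x = 'a', y = 'ab', z = 'ab' and i = 2:

xy^2z = x + y·y·...·y (2 times) + z
       = 'a' + 'ab'^2 + 'ab'
       = 'a' + 'abab' + 'ab'
       = 'aababab'

The pumped string is 'aababab' with length 7.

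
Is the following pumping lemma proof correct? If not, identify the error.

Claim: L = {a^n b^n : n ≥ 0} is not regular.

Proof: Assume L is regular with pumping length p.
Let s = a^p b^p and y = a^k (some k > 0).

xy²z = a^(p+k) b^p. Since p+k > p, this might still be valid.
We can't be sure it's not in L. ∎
The proof is INCORRECT.

Error: The conclusion is wrong.
xy²z = a^(p+k) b^p is definitely NOT in L because the number of a's (p+k) ≠ number of b's (p).
The proof incorrectly doubts what is actually a valid contradiction.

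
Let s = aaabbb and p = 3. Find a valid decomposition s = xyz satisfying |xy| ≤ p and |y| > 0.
x = '', y = 'aaa', z = 'bbb'

For s = aaabbb and p = 3, one valid decomposition is:
- x = '' (length 0)
- y = 'aaa' (length 3)
- z = 'bbb' (length 3)

Verification:
- xyz = '' + 'aaa' + 'bbb' = aaabbb ✓
- |xy| = 3 ≤ 3 ✓
- |y| = 3 > 0 ✓

All pumping lemma constraints are satisfied.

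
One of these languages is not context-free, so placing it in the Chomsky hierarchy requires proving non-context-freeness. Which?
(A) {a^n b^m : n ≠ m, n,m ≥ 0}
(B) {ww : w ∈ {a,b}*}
(B) {ww : w ∈ {a,b}*}

(B) {ww : w ∈ {a,b}*} requires the CFL pumping lemma.

- {a^n b^m : n ≠ m, n,m ≥ 0} is context-free (but not regular)
  • Can be shown non-regular with the regular pumping lemma
  • After pumping a's, we can make n = m

- {ww : w ∈ {a,b}*} is NOT context-free
  • Requires the CFL pumping lemma to prove
  • Even a PDA cannot compare two arbitrary halves symbol by symbol; CFL pumping on a^p b^p a^p b^p fails

The CFL pumping lemma is "stronger" in that it can prove non-membership
in the larger class of context-free languages.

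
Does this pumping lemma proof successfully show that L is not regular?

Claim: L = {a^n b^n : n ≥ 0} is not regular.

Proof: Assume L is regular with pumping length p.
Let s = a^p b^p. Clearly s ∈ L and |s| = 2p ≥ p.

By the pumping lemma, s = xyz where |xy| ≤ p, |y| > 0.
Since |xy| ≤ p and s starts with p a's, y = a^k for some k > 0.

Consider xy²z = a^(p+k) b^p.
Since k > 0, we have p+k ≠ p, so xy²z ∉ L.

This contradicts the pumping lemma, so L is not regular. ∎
The proof is correct.

This proof is valid because:
1. The string s = a^p b^p is correctly in L
2. The decomposition analysis is correct: y must consist only of a's
3. The contradiction is valid: pumping increases a's but not b's
4. The conclusion follows logically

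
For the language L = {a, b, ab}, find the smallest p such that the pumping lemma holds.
p = 3

For a finite language L, the pumping lemma holds vacuously if p > max|s| for s ∈ L.

The longest string in L = {a, b, ab} has length 2.
If p = 3, then no string s ∈ L has |s| ≥ p, so the condition is vacuously true.

The minimum pumping length is p = 3.

Why no smaller p works: for any p ≤ 2, the longest string s ∈ L has |s| = 2 ≥ p, so it would
have to be pumpable; but pumping up (i = 2, 3, ...) produces ever longer strings, which cannot all lie in the
finite language L. So the pumping property fails for every p ≤ 2.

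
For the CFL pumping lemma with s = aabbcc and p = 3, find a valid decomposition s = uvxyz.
u='aa', v='b', x='b', y='c', z='c'

For s = aabbcc with pumping length p = 3:

One valid decomposition:
- u = 'aa'
- v = 'b'
- x = 'b'
- y = 'c'
- z = 'c'

Verification:
- uvxyz = 'aa' + 'b' + 'b' + 'c' + 'c' = aabbcc ✓
- |vxy| = |'bbc'| = 3 ≤ 3 ✓
- |vy| = |'bc'| = 2 > 0 ✓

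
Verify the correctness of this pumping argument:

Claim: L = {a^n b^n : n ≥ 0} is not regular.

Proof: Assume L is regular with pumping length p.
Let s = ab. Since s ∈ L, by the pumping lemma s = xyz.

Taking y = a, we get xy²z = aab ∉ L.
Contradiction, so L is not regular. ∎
The proof is INCORRECT.

Error: The string s = ab may be shorter than p.
The pumping lemma only applies to strings with |s| ≥ p, and p is not under our control.
We must choose s in terms of p, e.g. s = a^p b^p, to ensure |s| ≥ p.
(The proof also fixes one particular y; a valid argument must handle every decomposition with |xy| ≤ p and |y| ≥ 1 — for s = a^p b^p this forces y = a^k, and then xy²z = a^(p+k) b^p ∉ L.)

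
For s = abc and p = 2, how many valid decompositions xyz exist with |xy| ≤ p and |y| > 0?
3

For s = 'abc' with pumping length p = 2:

Constraints: |xy| ≤ 2, |y| > 0

Valid decompositions (|xy| ≤ p, |y| ≥ 1):
  • x='', y='a', z='bc'
  • x='a', y='b', z='c'
  • x='', y='ab', z='c'

Total count: 3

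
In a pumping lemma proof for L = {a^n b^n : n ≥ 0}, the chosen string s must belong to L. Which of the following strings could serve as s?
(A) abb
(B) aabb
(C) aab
(B) aabb

The pumping lemma is applied to a string s that lies in L, so first check membership of each option:
- (A) abb has 1 a's and 2 b's; 1 ≠ 2, so it is not in L ✗
- (B) aabb = a^2 b^2 has equal counts (2 = 2), so it is in L ✓
- (C) aab has 2 a's and 1 b's; 2 ≠ 1, so it is not in L ✗

Only (B) aabb is in L, so it is the only candidate that could play the role of s.
(In a complete proof one picks s in terms of the pumping length p so that |s| ≥ p is guaranteed; a fixed string like aabb illustrates the shape of such an s.)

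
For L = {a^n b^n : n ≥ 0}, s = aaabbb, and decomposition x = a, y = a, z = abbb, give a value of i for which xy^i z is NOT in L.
i = 2

xy²z = a · aa · abbb = aaaabbb; aaaabbb has 4 a's and 3 b's; 4 ≠ 3, so it is not in L.
(Other choices also work, e.g. i = 0, 3; only i = 1 is guaranteed to stay in L since xy¹z = s.)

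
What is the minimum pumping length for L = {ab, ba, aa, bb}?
p = 3

For a finite language L, the pumping lemma holds vacuously if p > max|s| for s ∈ L.

The longest string in L = {ab, ba, aa, bb} has length 2.
If p = 3, then no string s ∈ L has |s| ≥ p, so the condition is vacuously true.

The minimum pumping length is p = 3.

Why no smaller p works: for any p ≤ 2, the longest string s ∈ L has |s| = 2 ≥ p, so it would
have to be pumpable; but pumping up (i = 2, 3, ...) produces ever longer strings, which cannot all lie in the
finite language L. So the pumping property fails for every p ≤ 2.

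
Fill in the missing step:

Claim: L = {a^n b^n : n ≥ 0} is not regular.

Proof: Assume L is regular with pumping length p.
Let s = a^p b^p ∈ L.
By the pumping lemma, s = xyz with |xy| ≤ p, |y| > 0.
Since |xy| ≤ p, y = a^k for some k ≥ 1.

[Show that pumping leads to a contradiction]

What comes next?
Consider xy²z = a^(p+k) b^p.

Since k ≥ 1, we have p + k > p.
So xy²z has more a's than b's: (p+k) a's vs p b's.
This means xy²z ∉ L because a^n b^n requires equal counts.

This contradicts the pumping lemma which states xy²z ∈ L.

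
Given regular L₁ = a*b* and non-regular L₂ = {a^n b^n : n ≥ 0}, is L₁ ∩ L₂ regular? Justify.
No — L₁ ∩ L₂ is not regular.

Every string a^n b^n already lies in a*b*, so L₁ ∩ L₂ = {a^n b^n : n ≥ 0} = L₂ itself, which is the standard non-regular language (pump s = a^p b^p).

Note that the bare facts "L₁ regular, L₂ non-regular" do not settle the question by themselves: the closure of regular languages under ∪, ∩, complement and difference applies only when BOTH operands are regular. With a non-regular operand the result can come out regular or non-regular depending on the specific languages, so one has to work out L₁ ∩ L₂ for this particular pair, as above.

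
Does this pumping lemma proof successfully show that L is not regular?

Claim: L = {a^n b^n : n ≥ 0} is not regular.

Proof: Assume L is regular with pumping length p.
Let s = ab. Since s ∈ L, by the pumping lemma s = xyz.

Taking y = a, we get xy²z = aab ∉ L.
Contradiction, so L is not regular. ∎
The proof is INCORRECT.

Error: The string s = ab may be shorter than p.
The pumping lemma only applies to strings with |s| ≥ p, and p is not under our control.
We must choose s in terms of p, e.g. s = a^p b^p, to ensure |s| ≥ p.
(The proof also fixes one particular y; a valid argument must handle every decomposition with |xy| ≤ p and |y| ≥ 1 — for s = a^p b^p this forces y = a^k, and then xy²z = a^(p+k) b^p ∉ L.)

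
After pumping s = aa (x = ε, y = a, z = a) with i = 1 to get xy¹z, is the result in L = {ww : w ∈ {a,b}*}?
Yes

xy¹z = ε · a · a = aa.
aa splits into halves a · a, which are equal, so it is in L (w = a).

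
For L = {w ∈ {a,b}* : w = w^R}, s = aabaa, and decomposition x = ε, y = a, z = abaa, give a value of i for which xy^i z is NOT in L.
i = 2

xy²z = ε · aa · abaa = aaabaa; aaabaa reversed is aabaaa ≠ aaabaa, so it is not a palindrome and is not in L.
(Other choices also work, e.g. i = 0, 3; only i = 1 is guaranteed to stay in L since xy¹z = s.)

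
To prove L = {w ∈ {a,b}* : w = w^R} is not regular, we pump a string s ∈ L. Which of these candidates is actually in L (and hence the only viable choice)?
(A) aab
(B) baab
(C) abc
(B) baab

The pumping lemma is applied to a string s that lies in L, so first check membership of each option:
- (A) aab reversed is baa ≠ aab, so it is not a palindrome and is not in L ✗
- (B) baab reversed is baab, the same string, so it is a palindrome and is in L ✓
- (C) abc reversed is cba ≠ abc, so it is not a palindrome and is not in L ✗

Only (B) baab is in L, so it is the only candidate that could play the role of s.
(In a complete proof one picks s in terms of the pumping length p so that |s| ≥ p is guaranteed; a fixed string like baab illustrates the shape of such an s.)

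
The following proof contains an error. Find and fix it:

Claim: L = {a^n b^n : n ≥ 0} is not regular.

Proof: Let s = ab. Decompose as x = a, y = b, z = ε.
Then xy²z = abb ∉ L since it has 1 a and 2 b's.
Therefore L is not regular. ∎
Error: The string s = ab might be shorter than the pumping length p.

Correction: Choose s = a^p b^p to ensure |s| ≥ p. Also, the decomposition is wrong: with |xy| ≤ p, y cannot include b's when s starts with p a's.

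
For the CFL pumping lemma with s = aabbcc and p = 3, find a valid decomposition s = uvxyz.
u='aa', v='b', x='b', y='c', z='c'

For s = aabbcc with pumping length p = 3:

One valid decomposition:
- u = 'aa'
- v = 'b'
- x = 'b'
- y = 'c'
- z = 'c'

Verification:
- uvxyz = 'aa' + 'b' + 'b' + 'c' + 'c' = aabbcc ✓
- |vxy| = |'bbc'| = 3 ≤ 3 ✓
- |vy| = |'bc'| = 2 > 0 ✓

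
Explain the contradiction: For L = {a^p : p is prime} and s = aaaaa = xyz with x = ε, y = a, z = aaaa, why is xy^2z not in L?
xy²z = aaaaaa ∉ L

Pumping with i = 2 replaces y = a by y² = aa:
- Original: s = xyz = aaaaa; aaaaa has length 5, which is prime, so it is in L
- Pumped: xy²z = ε · aa · aaaa = aaaaaa
- aaaaaa has length 6 = 2 × 3, which is not prime, so it is not in L

The pumping lemma would require xy²z ∈ L, so this decomposition yields a contradiction.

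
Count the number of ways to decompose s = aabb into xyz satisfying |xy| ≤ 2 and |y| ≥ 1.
3

For s = 'aabb' with pumping length p = 2:

Constraints: |xy| ≤ 2, |y| > 0

Valid decompositions (|xy| ≤ p, |y| ≥ 1):
  • x='', y='a', z='abb'
  • x='a', y='a', z='bb'
  • x='', y='aa', z='bb'

Total count: 3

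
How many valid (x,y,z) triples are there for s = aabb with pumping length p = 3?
6

For s = 'aabb' with pumping length p = 3:

Constraints: |xy| ≤ 3, |y| > 0

Valid decompositions (|xy| ≤ p, |y| ≥ 1):
  • x='', y='a', z='abb'
  • x='a', y='a', z='bb'
  • x='', y='aa', z='bb'
  • x='aa', y='b', z='b'
  • x='a', y='ab', z='b'
  • x='', y='aab', z='b'

Total count: 6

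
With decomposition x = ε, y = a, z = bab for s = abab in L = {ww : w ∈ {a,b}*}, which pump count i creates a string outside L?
i = 2

xy²z = ε · aa · bab = aabab; aabab has odd length 5, so it cannot be written as ww and is not in L.
(Other choices also work, e.g. i = 0, 3; only i = 1 is guaranteed to stay in L since xy¹z = s.)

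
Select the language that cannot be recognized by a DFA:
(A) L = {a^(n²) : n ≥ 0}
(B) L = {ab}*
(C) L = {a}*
(A) {a^(n²) : n ≥ 0}

(A) L = {a^(n²) : n ≥ 0} is NOT regular.

The pumping lemma can be used to prove this:
After pumping, length is no longer a perfect square

The other languages are regular because they can be recognized by finite automata.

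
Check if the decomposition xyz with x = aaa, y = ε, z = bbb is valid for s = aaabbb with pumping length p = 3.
Violated: |y| > 0

The decomposition x = aaa, y = ε, z = bbb for s = aaabbb with p = 3
violates the constraint: |y| > 0

|y| = 0, but the pumping lemma requires |y| > 0 (y must be non-empty).

Pumping lemma constraints:
1. xyz = s (decomposition is valid)
2. |xy| ≤ p
3. |y| > 0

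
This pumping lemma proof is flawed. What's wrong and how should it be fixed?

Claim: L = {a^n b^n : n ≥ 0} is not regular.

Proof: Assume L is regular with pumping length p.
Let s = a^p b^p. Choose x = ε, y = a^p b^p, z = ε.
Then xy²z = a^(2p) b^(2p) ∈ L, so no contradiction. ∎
Error: The decomposition violates |xy| ≤ p. With y = a^p b^p, |xy| = |y| = 2p > p. (The proof also miscomputes xy²z, which would be a^p b^p a^p b^p rather than a^(2p) b^(2p), and it wrongly treats one harmless decomposition as settling the matter — the prover does not get to choose the decomposition.)

Correction: The pumping lemma requires |xy| ≤ p, and the argument must handle every decomposition satisfying |xy| ≤ p, |y| ≥ 1. Since s starts with p a's, any such y consists only of a's, say y = a^k with k ≥ 1. Then xy²z = a^(p+k) b^p has unequal numbers of a's and b's, so xy²z ∉ L — the required contradiction.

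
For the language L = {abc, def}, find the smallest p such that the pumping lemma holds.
p = 4

For a finite language L, the pumping lemma holds vacuously if p > max|s| for s ∈ L.

The longest string in L = {abc, def} has length 3.
If p = 4, then no string s ∈ L has |s| ≥ p, so the condition is vacuously true.

The minimum pumping length is p = 4.

Why no smaller p works: for any p ≤ 3, the longest string s ∈ L has |s| = 3 ≥ p, so it would
have to be pumpable; but pumping up (i = 2, 3, ...) produces ever longer strings, which cannot all lie in the
finite language L. So the pumping property fails for every p ≤ 3.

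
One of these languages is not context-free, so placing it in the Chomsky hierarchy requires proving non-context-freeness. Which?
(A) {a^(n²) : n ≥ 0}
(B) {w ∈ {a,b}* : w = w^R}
(A) {a^(n²) : n ≥ 0}

(A) {a^(n²) : n ≥ 0} requires the CFL pumping lemma.

- {w ∈ {a,b}* : w = w^R} is context-free (but not regular)
  • Can be shown non-regular with the regular pumping lemma
  • After pumping, the string is no longer symmetric

- {a^(n²) : n ≥ 0} is NOT context-free
  • Requires the CFL pumping lemma to prove
  • Gaps between squares grow unboundedly

The CFL pumping lemma is "stronger" in that it can prove non-membership
in the larger class of context-free languages.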